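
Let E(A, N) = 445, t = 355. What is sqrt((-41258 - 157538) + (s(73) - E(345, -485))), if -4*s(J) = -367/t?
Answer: I*sqrt(100437257815)/710 ≈ 446.36*I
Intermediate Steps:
s(J) = 367/1420 (s(J) = -(-367)/(4*355) = -1/4*(-367/355) = 367/1420)
sqrt((-41258 - 157538) + (s(73) - E(345, -485))) = sqrt((-41258 - 157538) + (367/1420 - 1*445)) = sqrt(-198796 + (367/1420 - 445)) = sqrt(-198796 - 631533/1420) = sqrt(-282921853/1420) = I*sqrt(100437257815)/710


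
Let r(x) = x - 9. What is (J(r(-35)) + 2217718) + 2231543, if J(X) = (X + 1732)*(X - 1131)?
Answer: 2465861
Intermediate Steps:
r(x) = -9 + x
J(X) = (-1131 + X)*(1732 + X) (J(X) = (1732 + X)*(-1131 + X) = (-1131 + X)*(1732 + X))
(J(r(-35)) + 2217718) + 2231543 = ((-1958892 + (-9 - 35)² + 601*(-9 - 35)) + 2217718) + 2231543 = ((-1958892 + (-44)² + 601*(-44)) + 2217718) + 2231543 = ((-1958892 + 1936 - 26444) + 2217718) + 2231543 = (-1983400 + 2217718) + 2231543 = 234318 + 2231543 = 2465861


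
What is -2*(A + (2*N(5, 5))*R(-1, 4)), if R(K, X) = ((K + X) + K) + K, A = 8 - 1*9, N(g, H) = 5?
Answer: -18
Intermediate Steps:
A = -1 (A = 8 - 9 = -1)
R(K, X) = X + 3*K (R(K, X) = (X + 2*K) + K = X + 3*K)
-2*(A + (2*N(5, 5))*R(-1, 4)) = -2*(-1 + (2*5)*(4 + 3*(-1))) = -2*(-1 + 10*(4 - 3)) = -2*(-1 + 10*1) = -2*(-1 + 10) = -2*9 = -18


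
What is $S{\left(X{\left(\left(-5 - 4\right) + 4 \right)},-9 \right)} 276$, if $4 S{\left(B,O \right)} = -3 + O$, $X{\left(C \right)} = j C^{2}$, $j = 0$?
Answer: $-828$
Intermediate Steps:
$X{\left(C \right)} = 0$ ($X{\left(C \right)} = 0 C^{2} = 0$)
$S{\left(B,O \right)} = - \frac{3}{4} + \frac{O}{4}$ ($S{\left(B,O \right)} = \frac{-3 + O}{4} = - \frac{3}{4} + \frac{O}{4}$)
$S{\left(X{\left(\left(-5 - 4\right) + 4 \right)},-9 \right)} 276 = \left(- \frac{3}{4} + \frac{1}{4} \left(-9\right)\right) 276 = \left(- \frac{3}{4} - \frac{9}{4}\right) 276 = \left(-3\right) 276 = -828$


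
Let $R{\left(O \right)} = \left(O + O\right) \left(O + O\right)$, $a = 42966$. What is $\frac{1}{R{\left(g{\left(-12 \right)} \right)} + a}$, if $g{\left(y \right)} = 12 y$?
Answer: $\frac{1}{125910} \approx 7.9422 \cdot 10^{-6}$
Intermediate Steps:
$R{\left(O \right)} = 4 O^{2}$ ($R{\left(O \right)} = 2 O 2 O = 4 O^{2}$)
$\frac{1}{R{\left(g{\left(-12 \right)} \right)} + a} = \frac{1}{4 \left(12 \left(-12\right)\right)^{2} + 42966} = \frac{1}{4 \left(-144\right)^{2} + 42966} = \frac{1}{4 \cdot 20736 + 42966} = \frac{1}{82944 + 42966} = \frac{1}{125910}$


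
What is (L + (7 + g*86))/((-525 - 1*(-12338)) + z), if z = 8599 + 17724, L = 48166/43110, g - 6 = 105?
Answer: 102969499/411010740 ≈ 0.25053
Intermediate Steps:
g = 111 (g = 6 + 105 = 111)
L = 24083/21555 (L = 48166*(1/43110) = 24083/21555 ≈ 1.1173)
z = 26323
(L + (7 + g*86))/((-525 - 1*(-12338)) + z) = (24083/21555 + (7 + 111*86))/((-525 - 1*(-12338)) + 26323) = (24083/21555 + (7 + 9546))/((-525 + 12338) + 26323) = (24083/21555 + 9553)/(11813 + 26323) = (205938998/21555)/38136 = (205938998/21555)*(1/38136) = 102969499/411010740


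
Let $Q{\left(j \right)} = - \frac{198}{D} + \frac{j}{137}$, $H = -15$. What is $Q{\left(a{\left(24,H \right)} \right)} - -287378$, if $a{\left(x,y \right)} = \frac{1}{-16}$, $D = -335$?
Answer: $\frac{211027846641}{734320} \approx 2.8738 \cdot 10^{5}$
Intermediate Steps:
$a{\left(x,y \right)} = - \frac{1}{16}$
$Q{\left(j \right)} = \frac{198}{335} + \frac{j}{137}$ ($Q{\left(j \right)} = - \frac{198}{-335} + \frac{j}{137} = \left(-198\right) \left(- \frac{1}{335}\right) + j \frac{1}{137} = \frac{198}{335} + \frac{j}{137}$)
$Q{\left(a{\left(24,H \right)} \right)} - -287378 = \left(\frac{198}{335} + \frac{1}{137} \left(- \frac{1}{16}\right)\right) - -287378 = \left(\frac{198}{335} - \frac{1}{2192}\right) + 287378 = \frac{433681}{734320} + 287378 = \frac{211027846641}{734320}$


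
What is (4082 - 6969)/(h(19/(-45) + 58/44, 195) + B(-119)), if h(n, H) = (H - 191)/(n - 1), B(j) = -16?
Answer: 297361/5608 ≈ 53.024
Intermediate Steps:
h(n, H) = (-191 + H)/(-1 + n)
(4082 - 6969)/(h(19/(-45) + 58/44, 195) + B(-119)) = (4082 - 6969)/((-191 + 195)/(-1 + (19/(-45) + 58/44)) - 16) = -2887/(4/(-1 + (19*(-1/45) + 58*(1/44))) - 16) = -2887/(4/(-1 + (-19/45 + 29/22)) - 16) = -2887/(4/(-1 + 887/990) - 16) = -2887/(4/(-103/990) - 16) = -2887/(-990/103*4 - 16) = -2887/(-3960/103 - 16) = -2887/(-5608/103) = -2887*(-103/5608) = 297361/5608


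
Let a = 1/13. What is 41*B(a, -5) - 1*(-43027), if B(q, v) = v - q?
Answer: 556645/13 ≈ 42819.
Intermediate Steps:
a = 1/13 ≈ 0.076923
41*B(a, -5) - 1*(-43027) = 41*(-5 - 1*1/13) - 1*(-43027) = 41*(-5 - 1/13) + 43027 = 41*(-66/13) + 43027 = -2706/13 + 43027 = 556645/13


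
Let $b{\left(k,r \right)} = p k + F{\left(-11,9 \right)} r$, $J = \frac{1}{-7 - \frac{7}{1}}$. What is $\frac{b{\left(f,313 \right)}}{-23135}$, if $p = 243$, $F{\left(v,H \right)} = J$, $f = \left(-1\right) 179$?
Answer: $\frac{609271}{323890} \approx 1.8811$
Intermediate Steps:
$f = -179$
$J = - \frac{1}{14}$ ($J = \frac{1}{-7 - 7} = \frac{1}{-14} = - \frac{1}{14} \approx -0.071429$)
$F{\left(v,H \right)} = - \frac{1}{14}$
$b{\left(k,r \right)} = 243 k - \frac{r}{14}$
$\frac{b{\left(f,313 \right)}}{-23135} = \frac{243 \left(-179\right) - \frac{313}{14}}{-23135} = \left(-43497 - \frac{313}{14}\right) \left(- \frac{1}{23135}\right) = \left(- \frac{609271}{14}\right) \left(- \frac{1}{23135}\right) = \frac{609271}{323890}$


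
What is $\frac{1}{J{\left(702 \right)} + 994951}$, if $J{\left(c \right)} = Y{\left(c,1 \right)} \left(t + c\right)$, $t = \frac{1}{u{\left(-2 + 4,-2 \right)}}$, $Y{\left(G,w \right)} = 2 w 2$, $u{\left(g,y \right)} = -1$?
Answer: $\frac{1}{997755} \approx 1.0023 \cdot 10^{-6}$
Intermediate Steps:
$Y{\left(G,w \right)} = 4 w$
$t = -1$ ($t = \frac{1}{-1} = -1$)
$J{\left(c \right)} = -4 + 4 c$ ($J{\left(c \right)} = 4 \cdot 1 \left(-1 + c\right) = 4 \left(-1 + c\right) = -4 + 4 c$)
$\frac{1}{J{\left(702 \right)} + 994951} = \frac{1}{\left(-4 + 4 \cdot 702\right) + 994951} = \frac{1}{\left(-4 + 2808\right) + 994951} = \frac{1}{2804 + 994951} = \frac{1}{997755}$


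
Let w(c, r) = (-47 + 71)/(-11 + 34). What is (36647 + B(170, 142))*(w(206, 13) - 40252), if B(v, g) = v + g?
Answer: -34215607348/23 ≈ -1.4876e+9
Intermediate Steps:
w(c, r) = 24/23
B(v, g) = g + v
(36647 + B(170, 142))*(w(206, 13) - 40252) = (36647 + (142 + 170))*(24/23 - 40252) = (36647 + 312)*(-925772/23) = 36959*(-925772/23) = -34215607348/23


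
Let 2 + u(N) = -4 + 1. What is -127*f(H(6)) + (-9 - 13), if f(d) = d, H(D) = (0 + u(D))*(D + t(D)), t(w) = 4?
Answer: 6328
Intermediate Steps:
u(N) = -5 (u(N) = -2 + (-4 + 1) = -2 - 3 = -5)
H(D) = -20 - 5*D (H(D) = (0 - 5)*(D + 4) = -5*(4 + D) = -20 - 5*D)
-127*f(H(6)) + (-9 - 13) = -127*(-20 - 5*6) + (-9 - 13) = -127*(-20 - 30) - 22 = -127*(-50) - 22 = 6350 - 22 = 6328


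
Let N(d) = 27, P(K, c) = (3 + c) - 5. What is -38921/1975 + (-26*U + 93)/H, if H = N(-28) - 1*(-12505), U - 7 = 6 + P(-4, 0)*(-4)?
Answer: -488652647/24750700 ≈ -19.743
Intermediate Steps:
P(K, c) = -2 + c
U = 21 (U = 7 + (6 + (-2 + 0)*(-4)) = 7 + (6 - 2*(-4)) = 7 + (6 + 8) = 7 + 14 = 21)
H = 12532 (H = 27 - 1*(-12505) = 27 + 12505 = 12532)
-38921/1975 + (-26*U + 93)/H = -38921/1975 + (-26*21 + 93)/12532 = -38921*1/1975 + (-546 + 93)*(1/12532) = -38921/1975 - 453*1/12532 = -38921/1975 - 453/12532 = -488652647/24750700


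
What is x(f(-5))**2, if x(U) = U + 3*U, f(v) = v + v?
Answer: 1600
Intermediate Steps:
f(v) = 2*v
x(U) = 4*U
x(f(-5))**2 = (4*(2*(-5)))**2 = (4*(-10))**2 = (-40)**2 = 1600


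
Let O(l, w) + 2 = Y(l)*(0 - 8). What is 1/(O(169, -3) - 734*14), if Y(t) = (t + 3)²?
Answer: -1/246950 ≈ -4.0494e-6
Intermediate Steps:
Y(t) = (3 + t)²
O(l, w) = -2 - 8*(3 + l)² (O(l, w) = -2 + (3 + l)²*(0 - 8) = -2 + (3 + l)²*(-8) = -2 - 8*(3 + l)²)
1/(O(169, -3) - 734*14) = 1/((-2 - 8*(3 + 169)²) - 734*14) = 1/((-2 - 8*172²) - 10276) = 1/((-2 - 8*29584) - 10276) = 1/((-2 - 236672) - 10276) = 1/(-236674 - 10276) = 1/(-246950) = -1/246950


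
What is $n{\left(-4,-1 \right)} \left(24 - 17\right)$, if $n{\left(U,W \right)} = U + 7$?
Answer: $21$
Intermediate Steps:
$n{\left(U,W \right)} = 7 + U$
$n{\left(-4,-1 \right)} \left(24 - 17\right) = \left(7 - 4\right) \left(24 - 17\right) = 3 \cdot 7 = 21$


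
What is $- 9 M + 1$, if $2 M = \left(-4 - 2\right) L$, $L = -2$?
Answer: $-53$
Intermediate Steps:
$M = 6$ ($M = \frac{\left(-4 - 2\right) \left(-2\right)}{2} = \frac{\left(-6\right) \left(-2\right)}{2} = \frac{1}{2} \cdot 12 = 6$)
$- 9 M + 1 = \left(-9\right) 6 + 1 = -54 + 1 = -53$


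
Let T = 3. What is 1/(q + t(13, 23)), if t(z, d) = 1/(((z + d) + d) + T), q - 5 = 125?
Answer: 62/8061 ≈ 0.0076914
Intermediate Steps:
q = 130 (q = 5 + 125 = 130)
t(z, d) = 1/(3 + z + 2*d) (t(z, d) = 1/(((z + d) + d) + 3) = 1/(((d + z) + d) + 3) = 1/((z + 2*d) + 3) = 1/(3 + z + 2*d))
1/(q + t(13, 23)) = 1/(130 + 1/(3 + 13 + 2*23)) = 1/(130 + 1/(3 + 13 + 46)) = 1/(130 + 1/62) = 1/(8061/62) = 62/8061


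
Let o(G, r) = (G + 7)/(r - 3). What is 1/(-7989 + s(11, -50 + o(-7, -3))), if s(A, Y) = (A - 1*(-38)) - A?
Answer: -1/7951 ≈ -0.00012577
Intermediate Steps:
o(G, r) = (7 + G)/(-3 + r)
s(A, Y) = 38 (s(A, Y) = (A + 38) - A = (38 + A) - A = 38)
1/(-7989 + s(11, -50 + o(-7, -3))) = 1/(-7989 + 38) = 1/(-7951) = -1/7951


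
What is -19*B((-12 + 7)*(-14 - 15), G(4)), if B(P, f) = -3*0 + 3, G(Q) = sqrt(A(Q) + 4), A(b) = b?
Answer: -57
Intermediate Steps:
G(Q) = sqrt(4 + Q) (G(Q) = sqrt(Q + 4) = sqrt(4 + Q))
B(P, f) = 3 (B(P, f) = 0 + 3 = 3)
-19*B((-12 + 7)*(-14 - 15), G(4)) = -19*3 = -57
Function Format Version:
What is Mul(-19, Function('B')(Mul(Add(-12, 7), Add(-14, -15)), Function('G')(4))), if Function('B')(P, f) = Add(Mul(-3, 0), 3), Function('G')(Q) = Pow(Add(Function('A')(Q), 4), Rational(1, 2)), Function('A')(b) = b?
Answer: -57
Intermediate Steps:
Function('G')(Q) = Pow(Add(4, Q), Rational(1, 2)) (Function('G')(Q) = Pow(Add(Q, 4), Rational(1, 2)) = Pow(Add(4, Q), Rational(1, 2)))
Function('B')(P, f) = 3 (Function('B')(P, f) = Add(0, 3) = 3)
Mul(-19, Function('B')(Mul(Add(-12, 7), Add(-14, -15)), Function('G')(4))) = Mul(-19, 3) = -57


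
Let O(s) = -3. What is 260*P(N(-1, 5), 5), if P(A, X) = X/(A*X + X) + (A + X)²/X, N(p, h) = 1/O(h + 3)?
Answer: 13702/9 ≈ 1522.4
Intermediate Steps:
N(p, h) = -⅓ (N(p, h) = 1/(-3) = -⅓)
P(A, X) = X/(X + A*X) + (A + X)²/X
260*P(N(-1, 5), 5) = 260*((5 + (-⅓ + 5)² - (-⅓ + 5)²/3)/(5*(1 - ⅓))) = 260*((5 + (14/3)² - (14/3)²/3)/(5*(⅔))) = 260*((⅕)*(3/2)*(5 + 196/9 - ⅓*196/9)) = 260*((⅕)*(3/2)*(5 + 196/9 - 196/27)) = 260*((⅕)*(3/2)*(527/27)) = 260*(527/90) = 13702/9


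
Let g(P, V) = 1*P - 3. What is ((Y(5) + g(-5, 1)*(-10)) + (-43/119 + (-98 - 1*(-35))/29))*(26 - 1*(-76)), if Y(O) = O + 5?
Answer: 1811076/203 ≈ 8921.6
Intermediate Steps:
Y(O) = 5 + O
g(P, V) = -3 + P (g(P, V) = P - 3 = -3 + P)
((Y(5) + g(-5, 1)*(-10)) + (-43/119 + (-98 - 1*(-35))/29))*(26 - 1*(-76)) = (((5 + 5) + (-3 - 5)*(-10)) + (-43/119 + (-98 - 1*(-35))/29))*(26 - 1*(-76)) = ((10 - 8*(-10)) + (-43*1/119 + (-98 + 35)*(1/29)))*(26 + 76) = ((10 + 80) + (-43/119 - 63*1/29))*102 = (90 + (-43/119 - 63/29))*102 = (90 - 8744/3451)*102 = (301846/3451)*102 = 1811076/203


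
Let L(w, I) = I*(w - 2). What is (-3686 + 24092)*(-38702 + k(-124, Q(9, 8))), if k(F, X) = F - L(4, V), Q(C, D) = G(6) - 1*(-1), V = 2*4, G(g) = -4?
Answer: -792609852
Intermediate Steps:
V = 8
L(w, I) = I*(-2 + w)
Q(C, D) = -3 (Q(C, D) = -4 - 1*(-1) = -4 + 1 = -3)
k(F, X) = -16 + F (k(F, X) = F - 8*(-2 + 4) = F - 8*2 = F - 1*16 = F - 16 = -16 + F)
(-3686 + 24092)*(-38702 + k(-124, Q(9, 8))) = (-3686 + 24092)*(-38702 + (-16 - 124)) = 20406*(-38702 - 140) = 20406*(-38842) = -792609852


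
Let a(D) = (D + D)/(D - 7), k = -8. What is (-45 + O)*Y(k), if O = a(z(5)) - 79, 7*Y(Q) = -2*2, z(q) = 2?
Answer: 2496/35 ≈ 71.314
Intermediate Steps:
a(D) = 2*D/(-7 + D) (a(D) = (2*D)/(-7 + D) = 2*D/(-7 + D))
Y(Q) = -4/7 (Y(Q) = (-2*2)/7 = (⅐)*(-4) = -4/7)
O = -399/5 (O = 2*2/(-7 + 2) - 79 = 2*2/(-5) - 79 = 2*2*(-⅕) - 79 = -⅘ - 79 = -399/5 ≈ -79.800)
(-45 + O)*Y(k) = (-45 - 399/5)*(-4/7) = -624/5*(-4/7) = 2496/35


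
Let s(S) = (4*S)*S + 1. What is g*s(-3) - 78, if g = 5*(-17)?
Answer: -3223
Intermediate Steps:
s(S) = 1 + 4*S² (s(S) = 4*S² + 1 = 1 + 4*S²)
g = -85
g*s(-3) - 78 = -85*(1 + 4*(-3)²) - 78 = -85*(1 + 4*9) - 78 = -85*(1 + 36) - 78 = -85*37 - 78 = -3145 - 78 = -3223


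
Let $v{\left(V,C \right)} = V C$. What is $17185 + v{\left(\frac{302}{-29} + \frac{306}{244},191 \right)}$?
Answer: $\frac{54610793}{3538} \approx 15436.0$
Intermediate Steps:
$v{\left(V,C \right)} = C V$
$17185 + v{\left(\frac{302}{-29} + \frac{306}{244},191 \right)} = 17185 + 191 \left(\frac{302}{-29} + \frac{306}{244}\right) = 17185 + 191 \left(302 \left(- \frac{1}{29}\right) + 306 \cdot \frac{1}{244}\right) = 17185 + 191 \left(- \frac{302}{29} + \frac{153}{122}\right) = 17185 + 191 \left(- \frac{32407}{3538}\right) = 17185 - \frac{6189737}{3538} = \frac{54610793}{3538}$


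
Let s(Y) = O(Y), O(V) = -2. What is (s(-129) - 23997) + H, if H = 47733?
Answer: 23734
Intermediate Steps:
s(Y) = -2
(s(-129) - 23997) + H = (-2 - 23997) + 47733 = -23999 + 47733 = 23734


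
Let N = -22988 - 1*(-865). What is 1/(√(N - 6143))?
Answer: -I*√28266/28266 ≈ -0.005948*I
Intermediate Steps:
N = -22123 (N = -22988 + 865 = -22123)
1/(√(N - 6143)) = 1/(√(-22123 - 6143)) = 1/(√(-28266)) = 1/(I*√28266) = -I*√28266/28266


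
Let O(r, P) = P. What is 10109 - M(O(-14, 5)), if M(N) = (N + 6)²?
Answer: 9988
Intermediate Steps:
M(N) = (6 + N)²
10109 - M(O(-14, 5)) = 10109 - (6 + 5)² = 10109 - 1*11² = 10109 - 1*121 = 10109 - 121 = 9988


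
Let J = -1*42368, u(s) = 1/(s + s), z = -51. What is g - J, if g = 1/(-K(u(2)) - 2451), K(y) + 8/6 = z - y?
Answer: 1219393396/28781 ≈ 42368.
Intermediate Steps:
u(s) = 1/(2*s)
K(y) = -157/3 - y (K(y) = -4/3 + (-51 - y) = -157/3 - y)
g = -12/28781 (g = 1/(-(-157/3 - 1/(2*2)) - 2451) = 1/(-(-157/3 - 1*1/4) - 2451) = 1/(-(-157/3 - 1/4) - 2451) = 1/(-1*(-631/12) - 2451) = 1/(631/12 - 2451) = 1/(-28781/12) = -12/28781 ≈ -0.00041694)
J = -42368
g - J = -12/28781 - 1*(-42368) = -12/28781 + 42368 = 1219393396/28781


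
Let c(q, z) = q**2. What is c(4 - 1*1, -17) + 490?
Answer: 499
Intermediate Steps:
c(4 - 1*1, -17) + 490 = (4 - 1*1)**2 + 490 = (4 - 1)**2 + 490 = 3**2 + 490 = 9 + 490 = 499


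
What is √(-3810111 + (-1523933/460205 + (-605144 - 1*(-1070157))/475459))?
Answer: I*√182417586334013671699622995065/218808609095 ≈ 1952.0*I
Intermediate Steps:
√(-3810111 + (-1523933/460205 + (-605144 - 1*(-1070157))/475459)) = √(-3810111 + (-1523933*1/460205 + (-605144 + 1070157)*(1/475459))) = √(-3810111 + (-1523933/460205 + 465013*(1/475459))) = √(-3810111 + (-1523933/460205 + 465013/475459)) = √(-3810111 - 510566352582/218808609095) = √(-833685598973912127/218808609095) = I*√182417586334013671699622995065/218808609095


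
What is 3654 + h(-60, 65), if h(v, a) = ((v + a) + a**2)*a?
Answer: 278604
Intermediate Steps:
h(v, a) = a*(a + v + a**2) (h(v, a) = ((a + v) + a**2)*a = (a + v + a**2)*a = a*(a + v + a**2))
3654 + h(-60, 65) = 3654 + 65*(65 - 60 + 65**2) = 3654 + 65*(65 - 60 + 4225) = 3654 + 65*4230 = 3654 + 274950 = 278604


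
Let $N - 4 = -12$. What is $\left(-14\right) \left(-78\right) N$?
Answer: $-8736$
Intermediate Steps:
$N = -8$ ($N = 4 - 12 = -8$)
$\left(-14\right) \left(-78\right) N = \left(-14\right) \left(-78\right) \left(-8\right) = 1092 \left(-8\right) = -8736$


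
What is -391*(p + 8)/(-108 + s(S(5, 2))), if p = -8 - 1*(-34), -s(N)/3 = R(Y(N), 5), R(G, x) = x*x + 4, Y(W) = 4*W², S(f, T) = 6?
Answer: 13294/195 ≈ 68.174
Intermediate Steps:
R(G, x) = 4 + x² (R(G, x) = x² + 4 = 4 + x²)
s(N) = -87 (s(N) = -3*(4 + 5²) = -3*(4 + 25) = -3*29 = -87)
p = 26 (p = -8 + 34 = 26)
-391*(p + 8)/(-108 + s(S(5, 2))) = -391*(26 + 8)/(-108 - 87) = -13294/(-195) = -13294*(-1)/195 = -391*(-34/195) = 13294/195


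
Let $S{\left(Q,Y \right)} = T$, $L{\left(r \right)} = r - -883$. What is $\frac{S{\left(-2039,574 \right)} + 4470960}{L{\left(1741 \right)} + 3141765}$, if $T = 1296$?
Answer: $\frac{4472256}{3144389} \approx 1.4223$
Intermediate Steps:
$L{\left(r \right)} = 883 + r$ ($L{\left(r \right)} = r + 883 = 883 + r$)
$S{\left(Q,Y \right)} = 1296$
$\frac{S{\left(-2039,574 \right)} + 4470960}{L{\left(1741 \right)} + 3141765} = \frac{1296 + 4470960}{\left(883 + 1741\right) + 3141765} = \frac{4472256}{2624 + 3141765} = \frac{4472256}{3144389}$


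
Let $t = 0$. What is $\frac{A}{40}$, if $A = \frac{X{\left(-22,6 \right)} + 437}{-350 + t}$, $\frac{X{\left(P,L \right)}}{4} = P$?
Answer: $- \frac{349}{14000} \approx -0.024929$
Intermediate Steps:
$X{\left(P,L \right)} = 4 P$
$A = - \frac{349}{350}$ ($A = \frac{4 \left(-22\right) + 437}{-350 + 0} = \frac{-88 + 437}{-350} = 349 \left(- \frac{1}{350}\right) = - \frac{349}{350} \approx -0.99714$)
$\frac{A}{40} = - \frac{349}{350 \cdot 40} = \left(- \frac{349}{350}\right) \frac{1}{40} = - \frac{349}{14000}$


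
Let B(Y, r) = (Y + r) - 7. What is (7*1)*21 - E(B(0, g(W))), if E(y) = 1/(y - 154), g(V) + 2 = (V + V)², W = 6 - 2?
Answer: 14554/99 ≈ 147.01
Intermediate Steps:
W = 4
g(V) = -2 + 4*V² (g(V) = -2 + (V + V)² = -2 + (2*V)² = -2 + 4*V²)
B(Y, r) = -7 + Y + r
E(y) = 1/(-154 + y)
(7*1)*21 - E(B(0, g(W))) = (7*1)*21 - 1/(-154 + (-7 + 0 + (-2 + 4*4²))) = 7*21 - 1/(-154 + (-7 + 0 + (-2 + 4*16))) = 147 - 1/(-154 + (-7 + 0 + (-2 + 64))) = 147 - 1/(-154 + (-7 + 0 + 62)) = 147 - 1/(-154 + 55) = 147 - 1/(-99) = 147 - 1*(-1/99) = 147 + 1/99 = 14554/99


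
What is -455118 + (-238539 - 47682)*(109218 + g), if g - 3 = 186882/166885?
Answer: -5217178808825637/166885 ≈ -3.1262e+10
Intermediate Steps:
g = 687537/166885 (g = 3 + 186882/166885 = 687537/166885 ≈ 4.1198)
-455118 + (-238539 - 47682)*(109218 + g) = -455118 + (-238539 - 47682)*(109218 + 687537/166885) = -455118 - 286221*18227533467/166885 = -455118 - 5217102856458207/166885 = -5217178808825637/166885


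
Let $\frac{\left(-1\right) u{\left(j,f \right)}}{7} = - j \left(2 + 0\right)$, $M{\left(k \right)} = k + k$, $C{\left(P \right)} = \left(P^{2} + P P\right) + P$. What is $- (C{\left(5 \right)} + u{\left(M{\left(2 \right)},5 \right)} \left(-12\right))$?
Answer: $617$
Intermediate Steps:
$C{\left(P \right)} = P + 2 P^{2}$ ($C{\left(P \right)} = \left(P^{2} + P^{2}\right) + P = 2 P^{2} + P = P + 2 P^{2}$)
$M{\left(k \right)} = 2 k$
$u{\left(j,f \right)} = 14 j$ ($u{\left(j,f \right)} = - 7 \left(- j \left(2 + 0\right)\right) = - 7 \left(- j 2\right) = - 7 \left(- 2 j\right) = 14 j$)
$- (C{\left(5 \right)} + u{\left(M{\left(2 \right)},5 \right)} \left(-12\right)) = - (5 \left(1 + 2 \cdot 5\right) + 14 \cdot 2 \cdot 2 \left(-12\right)) = - (5 \left(1 + 10\right) + 14 \cdot 4 \left(-12\right)) = - (5 \cdot 11 + 56 \left(-12\right)) = - (55 - 672) = \left(-1\right) \left(-617\right) = 617$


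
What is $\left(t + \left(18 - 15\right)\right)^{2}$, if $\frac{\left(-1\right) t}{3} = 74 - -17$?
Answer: $72900$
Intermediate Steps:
$t = -273$ ($t = - 3 \left(74 - -17\right) = - 3 \left(74 + 17\right) = \left(-3\right) 91 = -273$)
$\left(t + \left(18 - 15\right)\right)^{2} = \left(-273 + \left(18 - 15\right)\right)^{2} = \left(-273 + 3\right)^{2} = \left(-270\right)^{2} = 72900$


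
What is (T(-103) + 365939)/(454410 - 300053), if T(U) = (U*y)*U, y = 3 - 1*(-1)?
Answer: 408375/154357 ≈ 2.6457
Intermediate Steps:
y = 4 (y = 3 + 1 = 4)
T(U) = 4*U**2 (T(U) = (U*4)*U = (4*U)*U = 4*U**2)
(T(-103) + 365939)/(454410 - 300053) = (4*(-103)**2 + 365939)/(454410 - 300053) = (4*10609 + 365939)/154357 = (42436 + 365939)*(1/154357) = 408375*(1/154357) = 408375/154357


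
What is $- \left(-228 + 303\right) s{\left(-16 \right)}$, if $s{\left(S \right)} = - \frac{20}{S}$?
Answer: $- \frac{375}{4} \approx -93.75$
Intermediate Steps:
$- \left(-228 + 303\right) s{\left(-16 \right)} = - \left(-228 + 303\right) \left(- \frac{20}{-16}\right) = - 75 \left(\left(-20\right) \left(- \frac{1}{16}\right)\right) = - \frac{75 \cdot 5}{4} = \left(-1\right) \frac{375}{4} = - \frac{375}{4}$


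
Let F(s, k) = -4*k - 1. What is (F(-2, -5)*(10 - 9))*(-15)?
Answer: -285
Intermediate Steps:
F(s, k) = -1 - 4*k
(F(-2, -5)*(10 - 9))*(-15) = ((-1 - 4*(-5))*(10 - 9))*(-15) = ((-1 + 20)*1)*(-15) = (19*1)*(-15) = 19*(-15) = -285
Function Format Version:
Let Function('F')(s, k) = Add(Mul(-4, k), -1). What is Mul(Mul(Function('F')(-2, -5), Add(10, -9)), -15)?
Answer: -285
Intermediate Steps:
Function('F')(s, k) = Add(-1, Mul(-4, k))
Mul(Mul(Function('F')(-2, -5), Add(10, -9)), -15) = Mul(Mul(Add(-1, Mul(-4, -5)), Add(10, -9)), -15) = Mul(Mul(Add(-1, 20), 1), -15) = Mul(Mul(19, 1), -15) = Mul(19, -15) = -285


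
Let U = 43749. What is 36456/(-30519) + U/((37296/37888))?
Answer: 3164775928/71211 ≈ 44442.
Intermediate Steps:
36456/(-30519) + U/((37296/37888)) = 36456/(-30519) + 43749/((37296/37888)) = 36456*(-1/30519) + 43749/((37296*(1/37888))) = -12152/10173 + 43749/(63/64) = -12152/10173 + 43749*(64/63) = -12152/10173 + 311104/7 = 3164775928/71211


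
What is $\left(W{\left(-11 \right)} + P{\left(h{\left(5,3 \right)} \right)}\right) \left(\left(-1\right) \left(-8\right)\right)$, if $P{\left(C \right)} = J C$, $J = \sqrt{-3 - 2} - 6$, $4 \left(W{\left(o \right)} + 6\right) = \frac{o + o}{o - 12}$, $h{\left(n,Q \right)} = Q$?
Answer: $- \frac{4372}{23} + 24 i \sqrt{5} \approx -190.09 + 53.666 i$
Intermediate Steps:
$W{\left(o \right)} = -6 + \frac{o}{2 \left(-12 + o\right)}$ ($W{\left(o \right)} = -6 + \frac{\left(o + o\right) \frac{1}{o - 12}}{4} = -6 + \frac{2 o \frac{1}{-12 + o}}{4} = -6 + \frac{o}{2 \left(-12 + o\right)}$)
$J = -6 + i \sqrt{5}$ ($J = \sqrt{-5} - 6 = i \sqrt{5} - 6 = -6 + i \sqrt{5} \approx -6.0 + 2.2361 i$)
$P{\left(C \right)} = C \left(-6 + i \sqrt{5}\right)$ ($P{\left(C \right)} = \left(-6 + i \sqrt{5}\right) C = C \left(-6 + i \sqrt{5}\right)$)
$\left(W{\left(-11 \right)} + P{\left(h{\left(5,3 \right)} \right)}\right) \left(\left(-1\right) \left(-8\right)\right) = \left(\frac{144 - -121}{2 \left(-12 - 11\right)} + 3 \left(-6 + i \sqrt{5}\right)\right) \left(\left(-1\right) \left(-8\right)\right) = \left(\frac{144 + 121}{2 \left(-23\right)} - \left(18 - 3 i \sqrt{5}\right)\right) 8 = \left(\frac{1}{2} \left(- \frac{1}{23}\right) 265 - \left(18 - 3 i \sqrt{5}\right)\right) 8 = \left(- \frac{265}{46} - \left(18 - 3 i \sqrt{5}\right)\right) 8 = \left(- \frac{1093}{46} + 3 i \sqrt{5}\right) 8 = - \frac{4372}{23} + 24 i \sqrt{5}$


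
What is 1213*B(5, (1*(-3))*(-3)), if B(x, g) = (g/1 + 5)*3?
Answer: 50946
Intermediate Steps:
B(x, g) = 15 + 3*g (B(x, g) = (g*1 + 5)*3 = (g + 5)*3 = (5 + g)*3 = 15 + 3*g)
1213*B(5, (1*(-3))*(-3)) = 1213*(15 + 3*((1*(-3))*(-3))) = 1213*(15 + 3*(-3*(-3))) = 1213*(15 + 3*9) = 1213*(15 + 27) = 1213*42 = 50946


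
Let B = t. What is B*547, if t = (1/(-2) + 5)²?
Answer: 44307/4 ≈ 11077.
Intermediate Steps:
t = 81/4 (t = (-½ + 5)² = (9/2)² = 81/4 ≈ 20.250)
B = 81/4 ≈ 20.250
B*547 = (81/4)*547 = 44307/4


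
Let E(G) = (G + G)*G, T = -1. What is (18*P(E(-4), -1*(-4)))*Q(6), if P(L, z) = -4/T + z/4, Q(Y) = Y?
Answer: 540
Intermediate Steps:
E(G) = 2*G² (E(G) = (2*G)*G = 2*G²)
P(L, z) = 4 + z/4 (P(L, z) = -4/(-1) + z/4 = -4*(-1) + z*(¼) = 4 + z/4)
(18*P(E(-4), -1*(-4)))*Q(6) = (18*(4 + (-1*(-4))/4))*6 = (18*(4 + (¼)*4))*6 = (18*(4 + 1))*6 = (18*5)*6 = 90*6 = 540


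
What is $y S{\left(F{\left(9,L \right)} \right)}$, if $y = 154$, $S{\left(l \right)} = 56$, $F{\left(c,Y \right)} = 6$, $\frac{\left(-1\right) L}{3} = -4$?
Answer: $8624$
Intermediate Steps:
$L = 12$ ($L = \left(-3\right) \left(-4\right) = 12$)
$y S{\left(F{\left(9,L \right)} \right)} = 154 \cdot 56 = 8624$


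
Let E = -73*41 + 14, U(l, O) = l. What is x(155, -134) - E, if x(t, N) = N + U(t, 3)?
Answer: 3000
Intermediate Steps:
E = -2979 (E = -2993 + 14 = -2979)
x(t, N) = N + t
x(155, -134) - E = (-134 + 155) - 1*(-2979) = 21 + 2979 = 3000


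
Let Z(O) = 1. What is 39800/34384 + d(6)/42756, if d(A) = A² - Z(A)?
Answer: 15204395/13126092 ≈ 1.1583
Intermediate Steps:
d(A) = -1 + A² (d(A) = A² - 1*1 = A² - 1 = -1 + A²)
39800/34384 + d(6)/42756 = 39800/34384 + (-1 + 6²)/42756 = 39800*(1/34384) + (-1 + 36)*(1/42756) = 4975/4298 + 35*(1/42756) = 4975/4298 + 5/6108 = 15204395/13126092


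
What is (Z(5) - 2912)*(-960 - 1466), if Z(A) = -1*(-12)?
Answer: 7035400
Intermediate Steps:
Z(A) = 12
(Z(5) - 2912)*(-960 - 1466) = (12 - 2912)*(-960 - 1466) = -2900*(-2426) = 7035400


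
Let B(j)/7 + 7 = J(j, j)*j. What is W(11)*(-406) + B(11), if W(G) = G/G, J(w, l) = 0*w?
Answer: -455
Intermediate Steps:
J(w, l) = 0
W(G) = 1
B(j) = -49 (B(j) = -49 + 7*(0*j) = -49 + 7*0 = -49 + 0 = -49)
W(11)*(-406) + B(11) = 1*(-406) - 49 = -406 - 49 = -455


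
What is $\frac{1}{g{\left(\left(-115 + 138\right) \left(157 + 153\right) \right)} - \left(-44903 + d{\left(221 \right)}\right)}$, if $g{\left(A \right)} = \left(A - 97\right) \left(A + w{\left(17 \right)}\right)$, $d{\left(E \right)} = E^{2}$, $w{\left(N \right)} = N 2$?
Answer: $\frac{1}{50380474} \approx 1.9849 \cdot 10^{-8}$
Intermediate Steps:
$w{\left(N \right)} = 2 N$
$g{\left(A \right)} = \left(-97 + A\right) \left(34 + A\right)$ ($g{\left(A \right)} = \left(A - 97\right) \left(A + 2 \cdot 17\right) = \left(-97 + A\right) \left(A + 34\right) = \left(-97 + A\right) \left(34 + A\right)$)
$\frac{1}{g{\left(\left(-115 + 138\right) \left(157 + 153\right) \right)} - \left(-44903 + d{\left(221 \right)}\right)} = \frac{1}{\left(-3298 + \left(\left(-115 + 138\right) \left(157 + 153\right)\right)^{2} - 63 \left(-115 + 138\right) \left(157 + 153\right)\right) + \left(44903 - 221^{2}\right)} = \frac{1}{\left(-3298 + \left(23 \cdot 310\right)^{2} - 63 \cdot 23 \cdot 310\right) + \left(44903 - 48841\right)} = \frac{1}{\left(-3298 + 7130^{2} - 449190\right) + \left(44903 - 48841\right)} = \frac{1}{\left(-3298 + 50836900 - 449190\right) - 3938} = \frac{1}{50384412 - 3938} = \frac{1}{50380474}$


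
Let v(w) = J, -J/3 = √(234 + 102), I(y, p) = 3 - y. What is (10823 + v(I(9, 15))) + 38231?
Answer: 49054 - 12*√21 ≈ 48999.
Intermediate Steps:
J = -12*√21 (J = -3*√(234 + 102) = -12*√21 ≈ -54.991)
v(w) = -12*√21
(10823 + v(I(9, 15))) + 38231 = (10823 - 12*√21) + 38231 = 49054 - 12*√21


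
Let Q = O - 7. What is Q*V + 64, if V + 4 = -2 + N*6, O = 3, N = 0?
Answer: 88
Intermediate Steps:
V = -6 (V = -4 + (-2 + 0*6) = -4 + (-2 + 0) = -4 - 2 = -6)
Q = -4 (Q = 3 - 7 = -4)
Q*V + 64 = -4*(-6) + 64 = 24 + 64 = 88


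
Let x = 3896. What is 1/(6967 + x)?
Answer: 1/10863 ≈ 9.2056e-5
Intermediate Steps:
1/(6967 + x) = 1/(6967 + 3896) = 1/10863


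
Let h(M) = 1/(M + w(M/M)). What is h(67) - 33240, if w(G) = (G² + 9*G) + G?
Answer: -2592719/78 ≈ -33240.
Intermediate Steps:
w(G) = G² + 10*G
h(M) = 1/(11 + M) (h(M) = 1/(M + (M/M)*(10 + M/M)) = 1/(M + 1*(10 + 1)) = 1/(M + 1*11) = 1/(M + 11) = 1/(11 + M))
h(67) - 33240 = 1/(11 + 67) - 33240 = 1/78 - 33240 = -2592719/78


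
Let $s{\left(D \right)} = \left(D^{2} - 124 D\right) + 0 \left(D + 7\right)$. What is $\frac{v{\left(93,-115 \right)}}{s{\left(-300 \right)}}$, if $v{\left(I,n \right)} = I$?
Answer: $\frac{31}{42400} \approx 0.00073113$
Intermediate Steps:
$s{\left(D \right)} = D^{2} - 124 D$ ($s{\left(D \right)} = \left(D^{2} - 124 D\right) + 0 \left(7 + D\right) = \left(D^{2} - 124 D\right) + 0 = D^{2} - 124 D$)
$\frac{v{\left(93,-115 \right)}}{s{\left(-300 \right)}} = \frac{93}{\left(-300\right) \left(-124 - 300\right)} = \frac{93}{\left(-300\right) \left(-424\right)} = \frac{93}{127200} = 93 \cdot \frac{1}{127200} = \frac{31}{42400}$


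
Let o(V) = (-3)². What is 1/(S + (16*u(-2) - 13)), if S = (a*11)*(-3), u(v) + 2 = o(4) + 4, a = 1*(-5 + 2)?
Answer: 1/262 ≈ 0.0038168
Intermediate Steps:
o(V) = 9
a = -3 (a = 1*(-3) = -3)
u(v) = 11 (u(v) = -2 + (9 + 4) = -2 + 13 = 11)
S = 99 (S = -3*11*(-3) = -33*(-3) = 99)
1/(S + (16*u(-2) - 13)) = 1/(99 + (16*11 - 13)) = 1/(99 + (176 - 13)) = 1/(99 + 163) = 1/262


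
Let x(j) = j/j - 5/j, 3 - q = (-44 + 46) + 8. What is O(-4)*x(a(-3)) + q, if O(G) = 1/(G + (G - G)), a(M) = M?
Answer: -23/3 ≈ -7.6667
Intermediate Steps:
q = -7 (q = 3 - ((-44 + 46) + 8) = 3 - (2 + 8) = 3 - 1*10 = 3 - 10 = -7)
x(j) = 1 - 5/j
O(G) = 1/G (O(G) = 1/(G + 0) = 1/G)
O(-4)*x(a(-3)) + q = ((-5 - 3)/(-3))/(-4) - 7 = -(-1)*(-8)/12 - 7 = -1/4*8/3 - 7 = -2/3 - 7 = -23/3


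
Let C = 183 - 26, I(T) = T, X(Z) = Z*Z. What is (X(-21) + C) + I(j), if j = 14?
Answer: 612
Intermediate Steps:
X(Z) = Z**2
C = 157
(X(-21) + C) + I(j) = ((-21)**2 + 157) + 14 = (441 + 157) + 14 = 598 + 14 = 612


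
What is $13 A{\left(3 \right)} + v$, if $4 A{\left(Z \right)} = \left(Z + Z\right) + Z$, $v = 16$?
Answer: $\frac{181}{4} \approx 45.25$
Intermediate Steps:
$A{\left(Z \right)} = \frac{3 Z}{4}$ ($A{\left(Z \right)} = \frac{\left(Z + Z\right) + Z}{4} = \frac{2 Z + Z}{4} = \frac{3 Z}{4}$)
$13 A{\left(3 \right)} + v = 13 \cdot \frac{3}{4} \cdot 3 + 16 = 13 \cdot \frac{9}{4} + 16 = \frac{117}{4} + 16 = \frac{181}{4}$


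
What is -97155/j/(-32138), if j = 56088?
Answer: 10795/200284016 ≈ 5.3898e-5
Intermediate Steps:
-97155/j/(-32138) = -97155/56088/(-32138) = -97155*1/56088*(-1/32138) = -10795/6232*(-1/32138) = 10795/200284016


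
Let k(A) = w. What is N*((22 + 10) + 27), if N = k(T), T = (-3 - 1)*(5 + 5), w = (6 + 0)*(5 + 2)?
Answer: 2478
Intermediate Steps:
w = 42 (w = 6*7 = 42)
T = -40 (T = -4*10 = -40)
k(A) = 42
N = 42
N*((22 + 10) + 27) = 42*((22 + 10) + 27) = 42*(32 + 27) = 42*59 = 2478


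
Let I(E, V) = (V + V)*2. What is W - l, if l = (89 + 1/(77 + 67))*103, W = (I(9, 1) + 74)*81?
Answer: -410359/144 ≈ -2849.7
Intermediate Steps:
I(E, V) = 4*V (I(E, V) = (2*V)*2 = 4*V)
W = 6318 (W = (4*1 + 74)*81 = (4 + 74)*81 = 78*81 = 6318)
l = 1320151/144 (l = (89 + 1/144)*103 = (12817/144)*103 = 1320151/144 ≈ 9167.7)
W - l = 6318 - 1*1320151/144 = 6318 - 1320151/144 = -410359/144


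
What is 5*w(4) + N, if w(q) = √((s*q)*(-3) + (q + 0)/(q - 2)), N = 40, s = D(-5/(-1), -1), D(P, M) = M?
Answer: 40 + 5*√14 ≈ 58.708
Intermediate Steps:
s = -1
w(q) = √(3*q + q/(-2 + q)) (w(q) = √(-q*(-3) + (q + 0)/(q - 2)) = √(3*q + q/(-2 + q)))
5*w(4) + N = 5*√(4*(-5 + 3*4)/(-2 + 4)) + 40 = 5*√(4*(-5 + 12)/2) + 40 = 5*√(4*(½)*7) + 40 = 5*√14 + 40 = 40 + 5*√14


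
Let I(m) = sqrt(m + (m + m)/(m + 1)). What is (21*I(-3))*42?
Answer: 0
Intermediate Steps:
I(m) = sqrt(m + 2*m/(1 + m)) (I(m) = sqrt(m + (2*m)/(1 + m)) = sqrt(m + 2*m/(1 + m)))
(21*I(-3))*42 = (21*sqrt(-3*(3 - 3)/(1 - 3)))*42 = (21*sqrt(-3*0/(-2)))*42 = (21*sqrt(-3*(-1/2)*0))*42 = (21*sqrt(0))*42 = (21*0)*42 = 0*42 = 0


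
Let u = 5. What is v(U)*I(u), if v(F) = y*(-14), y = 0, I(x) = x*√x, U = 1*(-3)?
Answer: 0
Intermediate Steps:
U = -3
I(x) = x^(3/2)
v(F) = 0 (v(F) = 0*(-14) = 0)
v(U)*I(u) = 0*5^(3/2) = 0*(5*√5) = 0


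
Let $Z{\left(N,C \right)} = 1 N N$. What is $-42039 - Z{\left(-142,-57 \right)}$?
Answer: $-62203$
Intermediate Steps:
$Z{\left(N,C \right)} = N^{2}$ ($Z{\left(N,C \right)} = N N = N^{2}$)
$-42039 - Z{\left(-142,-57 \right)} = -42039 - \left(-142\right)^{2} = -42039 - 20164 = -62203$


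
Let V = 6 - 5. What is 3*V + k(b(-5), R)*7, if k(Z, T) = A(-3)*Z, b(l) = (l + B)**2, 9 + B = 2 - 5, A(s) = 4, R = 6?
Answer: 8095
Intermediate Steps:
B = -12 (B = -9 + (2 - 5) = -9 - 3 = -12)
V = 1
b(l) = (-12 + l)**2 (b(l) = (l - 12)**2 = (-12 + l)**2)
k(Z, T) = 4*Z
3*V + k(b(-5), R)*7 = 3*1 + (4*(-12 - 5)**2)*7 = 3 + (4*(-17)**2)*7 = 3 + (4*289)*7 = 3 + 1156*7 = 3 + 8092 = 8095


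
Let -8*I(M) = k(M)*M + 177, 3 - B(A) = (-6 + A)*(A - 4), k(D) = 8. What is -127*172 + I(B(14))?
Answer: -174313/8 ≈ -21789.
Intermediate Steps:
B(A) = 3 - (-6 + A)*(-4 + A) (B(A) = 3 - (-6 + A)*(A - 4) = 3 - (-6 + A)*(-4 + A))
I(M) = -177/8 - M (I(M) = -(8*M + 177)/8 = -(177 + 8*M)/8 = -177/8 - M)
-127*172 + I(B(14)) = -127*172 + (-177/8 - (-21 - 1*14² + 10*14)) = -21844 + (-177/8 - (-21 - 1*196 + 140)) = -21844 + (-177/8 - (-21 - 196 + 140)) = -21844 + (-177/8 - 1*(-77)) = -21844 + (-177/8 + 77) = -21844 + 439/8 = -174313/8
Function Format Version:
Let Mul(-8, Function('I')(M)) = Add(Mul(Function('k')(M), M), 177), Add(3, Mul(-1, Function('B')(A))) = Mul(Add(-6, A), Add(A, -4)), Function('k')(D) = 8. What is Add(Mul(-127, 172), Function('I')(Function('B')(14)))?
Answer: Rational(-174313, 8) ≈ -21789.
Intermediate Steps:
Function('B')(A) = Add(3, Mul(-1, Add(-6, A), Add(-4, A))) (Function('B')(A) = Add(3, Mul(-1, Mul(Add(-6, A), Add(A, -4)))) = Add(3, Mul(-1, Mul(Add(-6, A), Add(-4, A)))) = Add(3, Mul(-1, Add(-6, A), Add(-4, A))))
Function('I')(M) = Add(Rational(-177, 8), Mul(-1, M)) (Function('I')(M) = Mul(Rational(-1, 8), Add(Mul(8, M), 177)) = Mul(Rational(-1, 8), Add(177, Mul(8, M))) = Add(Rational(-177, 8), Mul(-1, M)))
Add(Mul(-127, 172), Function('I')(Function('B')(14))) = Add(Mul(-127, 172), Add(Rational(-177, 8), Mul(-1, Add(-21, Mul(-1, Pow(14, 2)), Mul(10, 14))))) = Add(-21844, Add(Rational(-177, 8), Mul(-1, Add(-21, Mul(-1, 196), 140)))) = Add(-21844, Add(Rational(-177, 8), Mul(-1, Add(-21, -196, 140)))) = Add(-21844, Add(Rational(-177, 8), Mul(-1, -77))) = Add(-21844, Add(Rational(-177, 8), 77)) = Add(-21844, Rational(439, 8)) = Rational(-174313, 8)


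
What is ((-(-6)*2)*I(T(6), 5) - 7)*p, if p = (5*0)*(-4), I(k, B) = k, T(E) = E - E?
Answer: 0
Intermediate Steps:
T(E) = 0
p = 0 (p = 0*(-4) = 0)
((-(-6)*2)*I(T(6), 5) - 7)*p = (-(-6)*2*0 - 7)*0 = (-3*(-4)*0 - 7)*0 = (12*0 - 7)*0 = (0 - 7)*0 = -7*0 = 0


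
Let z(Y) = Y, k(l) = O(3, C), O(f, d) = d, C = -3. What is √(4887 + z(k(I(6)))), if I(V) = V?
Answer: 2*√1221 ≈ 69.886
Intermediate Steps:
k(l) = -3
√(4887 + z(k(I(6)))) = √(4887 - 3) = √4884 = 2*√1221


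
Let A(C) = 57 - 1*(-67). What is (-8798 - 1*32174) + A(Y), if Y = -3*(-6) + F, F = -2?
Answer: -40848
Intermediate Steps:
Y = 16 (Y = -3*(-6) - 2 = 18 - 2 = 16)
A(C) = 124 (A(C) = 57 + 67 = 124)
(-8798 - 1*32174) + A(Y) = (-8798 - 1*32174) + 124 = (-8798 - 32174) + 124 = -40972 + 124 = -40848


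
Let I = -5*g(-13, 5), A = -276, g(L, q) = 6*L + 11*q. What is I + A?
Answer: -161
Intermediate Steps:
I = 115 (I = -5*(6*(-13) + 11*5) = -5*(-78 + 55) = -5*(-23) = 115)
I + A = 115 - 276 = -161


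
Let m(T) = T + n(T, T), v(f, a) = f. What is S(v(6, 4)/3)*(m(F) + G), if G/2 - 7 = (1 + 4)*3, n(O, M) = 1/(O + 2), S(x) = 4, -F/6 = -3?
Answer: 1241/5 ≈ 248.20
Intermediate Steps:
F = 18 (F = -6*(-3) = 18)
n(O, M) = 1/(2 + O)
G = 44 (G = 14 + 2*((1 + 4)*3) = 14 + 2*(5*3) = 14 + 2*15 = 14 + 30 = 44)
m(T) = T + 1/(2 + T)
S(v(6, 4)/3)*(m(F) + G) = 4*((1 + 18*(2 + 18))/(2 + 18) + 44) = 4*((1 + 18*20)/20 + 44) = 4*((1 + 360)/20 + 44) = 4*((1/20)*361 + 44) = 4*(361/20 + 44) = 4*(1241/20) = 1241/5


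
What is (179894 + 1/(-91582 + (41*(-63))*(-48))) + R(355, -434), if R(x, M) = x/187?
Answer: 64118855909/356422 ≈ 1.7990e+5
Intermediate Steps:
R(x, M) = x/187 (R(x, M) = x*(1/187) = x/187)
(179894 + 1/(-91582 + (41*(-63))*(-48))) + R(355, -434) = (179894 + 1/(-91582 + (41*(-63))*(-48))) + (1/187)*355 = (179894 + 1/(-91582 - 2583*(-48))) + 355/187 = (179894 + 1/(-91582 + 123984)) + 355/187 = (179894 + 1/32402) + 355/187 = 5828925389/32402 + 355/187 = 64118855909/356422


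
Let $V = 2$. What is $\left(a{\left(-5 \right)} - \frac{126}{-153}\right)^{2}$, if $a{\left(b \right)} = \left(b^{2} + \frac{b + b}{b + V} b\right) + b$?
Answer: $\frac{44944}{2601} \approx 17.28$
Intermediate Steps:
$a{\left(b \right)} = b + b^{2} + \frac{2 b^{2}}{2 + b}$ ($a{\left(b \right)} = \left(b^{2} + \frac{b + b}{b + 2} b\right) + b = \left(b^{2} + \frac{2 b}{2 + b} b\right) + b = \left(b^{2} + \frac{2 b^{2}}{2 + b}\right) + b = b + b^{2} + \frac{2 b^{2}}{2 + b}$)
$\left(a{\left(-5 \right)} - \frac{126}{-153}\right)^{2} = \left(- \frac{5 \left(2 + \left(-5\right)^{2} + 5 \left(-5\right)\right)}{2 - 5} - \frac{126}{-153}\right)^{2} = \left(- \frac{5 \left(2 + 25 - 25\right)}{-3} - - \frac{14}{17}\right)^{2} = \left(\left(-5\right) \left(- \frac{1}{3}\right) 2 + \frac{14}{17}\right)^{2} = \left(\frac{10}{3} + \frac{14}{17}\right)^{2} = \left(\frac{212}{51}\right)^{2} = \frac{44944}{2601}$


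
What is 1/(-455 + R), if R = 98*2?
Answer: -1/259 ≈ -0.0038610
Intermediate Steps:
R = 196
1/(-455 + R) = 1/(-455 + 196) = 1/(-259) = -1/259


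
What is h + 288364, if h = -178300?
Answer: 110064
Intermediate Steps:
h + 288364 = -178300 + 288364 = 110064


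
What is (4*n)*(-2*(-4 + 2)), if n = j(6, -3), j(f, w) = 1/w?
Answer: -16/3 ≈ -5.3333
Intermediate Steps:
n = -⅓ (n = 1/(-3) = -⅓ ≈ -0.33333)
(4*n)*(-2*(-4 + 2)) = (4*(-⅓))*(-2*(-4 + 2)) = -(-8)*(-2)/3 = -4/3*4 = -16/3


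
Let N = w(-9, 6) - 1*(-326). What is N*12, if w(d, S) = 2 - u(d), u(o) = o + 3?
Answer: 4008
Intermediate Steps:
u(o) = 3 + o
w(d, S) = -1 - d (w(d, S) = 2 - (3 + d) = 2 + (-3 - d) = -1 - d)
N = 334 (N = (-1 - 1*(-9)) - 1*(-326) = (-1 + 9) + 326 = 8 + 326 = 334)
N*12 = 334*12 = 4008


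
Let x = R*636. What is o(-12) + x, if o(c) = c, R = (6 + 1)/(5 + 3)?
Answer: 1089/2 ≈ 544.50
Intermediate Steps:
R = 7/8 ≈ 0.87500
x = 1113/2 (x = (7/8)*636 = 1113/2 ≈ 556.50)
o(-12) + x = -12 + 1113/2 = 1089/2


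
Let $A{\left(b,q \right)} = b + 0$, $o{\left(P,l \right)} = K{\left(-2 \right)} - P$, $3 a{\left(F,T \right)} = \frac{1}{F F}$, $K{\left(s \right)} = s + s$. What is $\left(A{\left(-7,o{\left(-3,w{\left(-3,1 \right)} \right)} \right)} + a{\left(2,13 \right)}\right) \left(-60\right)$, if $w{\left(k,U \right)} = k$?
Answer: $415$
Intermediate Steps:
$K{\left(s \right)} = 2 s$
$a{\left(F,T \right)} = \frac{1}{3 F^{2}}$ ($a{\left(F,T \right)} = \frac{1}{3 F F} = \frac{1}{3 F^{2}}$)
$o{\left(P,l \right)} = -4 - P$ ($o{\left(P,l \right)} = 2 \left(-2\right) - P = -4 - P$)
$A{\left(b,q \right)} = b$
$\left(A{\left(-7,o{\left(-3,w{\left(-3,1 \right)} \right)} \right)} + a{\left(2,13 \right)}\right) \left(-60\right) = \left(-7 + \frac{1}{3 \cdot 4}\right) \left(-60\right) = \left(-7 + \frac{1}{3} \cdot \frac{1}{4}\right) \left(-60\right) = \left(-7 + \frac{1}{12}\right) \left(-60\right) = \left(- \frac{83}{12}\right) \left(-60\right) = 415$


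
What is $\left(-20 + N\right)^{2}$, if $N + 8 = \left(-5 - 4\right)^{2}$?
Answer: $2809$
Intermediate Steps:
$N = 73$ ($N = -8 + \left(-5 - 4\right)^{2} = -8 + \left(-9\right)^{2} = -8 + 81 = 73$)
$\left(-20 + N\right)^{2} = \left(-20 + 73\right)^{2} = 53^{2} = 2809$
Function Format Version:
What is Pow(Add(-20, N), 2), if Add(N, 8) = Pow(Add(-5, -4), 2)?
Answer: 2809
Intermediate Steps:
N = 73 (N = Add(-8, Pow(Add(-5, -4), 2)) = Add(-8, Pow(-9, 2)) = Add(-8, 81) = 73)
Pow(Add(-20, N), 2) = Pow(Add(-20, 73), 2) = Pow(53, 2) = 2809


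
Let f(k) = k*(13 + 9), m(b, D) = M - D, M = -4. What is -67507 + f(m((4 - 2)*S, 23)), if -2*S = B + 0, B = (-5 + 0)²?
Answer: -68101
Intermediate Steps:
B = 25 (B = (-5)² = 25)
S = -25/2 (S = -(25 + 0)/2 = -½*25 = -25/2 ≈ -12.500)
m(b, D) = -4 - D
f(k) = 22*k (f(k) = k*22 = 22*k)
-67507 + f(m((4 - 2)*S, 23)) = -67507 + 22*(-4 - 1*23) = -67507 + 22*(-4 - 23) = -67507 + 22*(-27) = -67507 - 594 = -68101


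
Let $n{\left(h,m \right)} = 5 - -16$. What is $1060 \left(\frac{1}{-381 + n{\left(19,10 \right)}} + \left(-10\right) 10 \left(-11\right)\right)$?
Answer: $\frac{20987947}{18} \approx 1.166 \cdot 10^{6}$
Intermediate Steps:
$n{\left(h,m \right)} = 21$ ($n{\left(h,m \right)} = 5 + 16 = 21$)
$1060 \left(\frac{1}{-381 + n{\left(19,10 \right)}} + \left(-10\right) 10 \left(-11\right)\right) = 1060 \left(\frac{1}{-381 + 21} + \left(-10\right) 10 \left(-11\right)\right) = 1060 \left(\frac{1}{-360} - -1100\right) = 1060 \left(- \frac{1}{360} + 1100\right) = 1060 \cdot \frac{395999}{360} = \frac{20987947}{18}$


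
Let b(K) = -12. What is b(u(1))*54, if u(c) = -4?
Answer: -648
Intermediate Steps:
b(u(1))*54 = -12*54 = -648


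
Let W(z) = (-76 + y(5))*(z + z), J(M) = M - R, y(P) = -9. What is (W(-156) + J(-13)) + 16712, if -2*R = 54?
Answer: 43246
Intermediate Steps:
R = -27 (R = -1/2*54 = -27)
J(M) = 27 + M (J(M) = M - 1*(-27) = M + 27 = 27 + M)
W(z) = -170*z (W(z) = (-76 - 9)*(z + z) = -170*z)
(W(-156) + J(-13)) + 16712 = (-170*(-156) + (27 - 13)) + 16712 = (26520 + 14) + 16712 = 26534 + 16712 = 43246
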